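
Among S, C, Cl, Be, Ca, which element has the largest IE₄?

Be

After 3 electrons have been removed, what remains? S³⁺ still has 3 valence electrons; C³⁺ still has 1 valence electron; Cl³⁺ still has 4 valence electrons; Be³⁺ is already 1 electron into the core; Ca³⁺ is already 1 electron into the core.
Breaking into a closed-shell core is much more expensive than removing a leftover valence electron — Ca and Be have the largest IE_4 here.
Valence configurations: S³⁺ [Ne]3s²3p¹, C³⁺ [He]2s¹, Cl³⁺ [Ne]3s²3p².
The numbers (kJ/mol): S 4556, C 6223, Cl 5159, Be 21007, Ca 6491.
Hence IE_4: S < Cl < C < Ca < Be.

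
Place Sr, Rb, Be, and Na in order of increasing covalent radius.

Be < Na < Sr < Rb

Be is in period 2, group 2; Na is in period 3, group 1; Rb is in period 5, group 1; Sr is in period 5, group 2.
Atomic radius shrinks across a period as nuclear charge pulls the same shell inward, and grows down a group as new shells are added.
Neither a single period nor a single group — weigh both effects.
Na > Be: relative to Be, both the across-period and down-group shifts push Na's atomic radius up.
Sr > Na: the two effects oppose for this pair; the down-group effect wins (185 vs 155 pm).
Rb > Sr: both are in period 5; the period trend gives Rb the larger value.
Approximate values (pm): Be 102, Na 155, Rb 210, Sr 185.
So from smallest to largest: Be < Na < Sr < Rb.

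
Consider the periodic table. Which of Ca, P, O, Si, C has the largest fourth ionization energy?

IE_4 is the cost of taking one more electron from the +3 cation: Ca³⁺ is already 1 electron into the core; P³⁺ still has 2 valence electrons; O³⁺ still has 3 valence electrons; Si³⁺ still has 1 valence electron; C³⁺ still has 1 valence electron.
Usually core removal costs more than valence removal, but here the competition is close: a tightly held n=2 valence electron can cost more to remove than an n=3 core electron, so the actual values have to decide it.
Valence configurations: P³⁺ [Ne]3s², O³⁺ [He]2s²2p¹, Si³⁺ [Ne]3s¹, C³⁺ [He]2s¹.
The numbers (kJ/mol): Ca 6491, P 4964, O 7469, Si 4356, C 6223.
Overall IE_4 order: Si < P < C < Ca < O.

O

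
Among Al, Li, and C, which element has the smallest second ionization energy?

The second ionization energy removes an electron from the +1 ion. For each element: Al⁺ still has 2 valence electrons; Li⁺ is the bare [He] core; C⁺ still has 3 valence electrons.
Core electrons are held far more tightly than valence electrons, so Li tops the IE_2 order.
Valence configurations: Al⁺ [Ne]3s², C⁺ [He]2s²2p¹.
The numbers (kJ/mol): Al 1817, Li 7298, C 2353.
Overall IE_2 order: Al < C < Li.

Al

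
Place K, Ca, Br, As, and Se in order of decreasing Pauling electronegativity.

Electronegativity increases across a period and decreases down a group, tracking effective nuclear charge and atomic size.
All lie in period 4, so electronegativity increases left to right.
So from highest to lowest: Br > Se > As > Ca > K.

Br, Se, As, Ca, K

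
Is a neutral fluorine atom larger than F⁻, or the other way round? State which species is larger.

Forming F⁻ adds 1 electron to F. More electron–electron repulsion in the same shell, with unchanged nuclear charge, lets the cloud expand.
An anion is larger than its parent atom: F⁻ > F.

F⁻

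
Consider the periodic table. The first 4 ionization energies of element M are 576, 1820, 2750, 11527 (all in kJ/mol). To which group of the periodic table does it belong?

Look for the largest jump between consecutive ionization energies: IE4/IE3 ≈ 4.2, far larger than any earlier ratio.
That jump marks the point where a core electron is being removed. So the atom has 3 valence electrons.
A main-group element with 3 valence electrons is in group 13.

Group 13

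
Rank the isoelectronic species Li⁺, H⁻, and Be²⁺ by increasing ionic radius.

All of these have 2 electrons, so size is governed by nuclear charge alone: the more protons, the stronger the pull on the same electron cloud, and the smaller the ion.
Nuclear charges: Be²⁺ (Z=4), Li⁺ (Z=3), H⁻ (Z=1).
Smallest to largest: Be²⁺ < Li⁺ < H⁻.

Be²⁺, Li⁺, H⁻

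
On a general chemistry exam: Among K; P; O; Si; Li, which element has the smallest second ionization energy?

Si

After 1 electron has been removed, what remains? K⁺ is the bare [Ar] core; P⁺ still has 4 valence electrons; O⁺ still has 5 valence electrons; Si⁺ still has 3 valence electrons; Li⁺ is the bare [He] core.
Usually core removal costs more than valence removal, but here the competition is close: a tightly held n=2 valence electron can cost more to remove than an n=3 core electron, so the actual values have to decide it.
Valence configurations: P⁺ [Ne]3s²3p², O⁺ [He]2s²2p³, Si⁺ [Ne]3s²3p¹.
Tabulated IE_2 (kJ/mol): K 3052, P 1907, O 3388, Si 1577, Li 7298.
Overall IE_2 order: Si < P < K < O < Li.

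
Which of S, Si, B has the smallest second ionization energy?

Si

The second ionization energy removes an electron from the +1 ion. For each element: S⁺ still has 5 valence electrons; Si⁺ still has 3 valence electrons; B⁺ still has 2 valence electrons.
All are still removing valence electrons, so compare the +1 ions as you would atoms: IE_2 generally rises across a period (higher Z_eff) and falls down a group (larger shell), subject to the usual subshell exceptions.
Valence configurations: S⁺ [Ne]3s²3p³, Si⁺ [Ne]3s²3p¹, B⁺ [He]2s².
Tabulated IE_2 (kJ/mol): S 2252, Si 1577, B 2427.
Hence IE_2: Si < S < B.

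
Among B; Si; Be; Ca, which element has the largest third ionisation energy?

The third ionization energy removes an electron from the +2 ion. For each element: B²⁺ still has 1 valence electron; Si²⁺ still has 2 valence electrons; Be²⁺ is the bare [He] core; Ca²⁺ is the bare [Ar] core.
Breaking into a closed-shell core is much more expensive than removing a leftover valence electron — Ca and Be have the largest IE_3 here.
Valence configurations: B²⁺ [He]2s¹, Si²⁺ [Ne]3s².
The numbers (kJ/mol): B 3660, Si 3232, Be 14849, Ca 4912.
Overall IE_3 order: Si < B < Ca < Be.

Be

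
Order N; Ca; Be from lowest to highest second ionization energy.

Consider each +1 ion: N⁺ still has 4 valence electrons; Ca⁺ still has 1 valence electron; Be⁺ still has 1 valence electron.
All are still removing valence electrons, so compare the +1 ions as you would atoms: IE_2 generally rises across a period (higher Z_eff) and falls down a group (larger shell), subject to the usual subshell exceptions.
Valence configurations: N⁺ [He]2s²2p², Ca⁺ [Ar]4s¹, Be⁺ [He]2s¹.
The numbers (kJ/mol): N 2856, Ca 1145, Be 1757.
Hence IE_2: Ca < Be < N.

Ca < Be < N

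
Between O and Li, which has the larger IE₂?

Consider each +1 ion: O⁺ still has 5 valence electrons; Li⁺ is the bare [He] core.
Breaking into a closed-shell core is much more expensive than removing a leftover valence electron — Li has the largest IE_2 here.
Tabulated IE_2 (kJ/mol): O 3388, Li 7298.
Overall IE_2 order: O < Li.

Li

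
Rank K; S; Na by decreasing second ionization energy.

Consider each +1 ion: K⁺ is the bare [Ar] core; S⁺ still has 5 valence electrons; Na⁺ is the bare [Ne] core.
Core electrons are held far more tightly than valence electrons, so K and Na top the IE_2 order.
Approximate IE_2 values (kJ/mol): K 3052, S 2252, Na 4562.
Overall IE_2 order: S < K < Na.

Na > K > S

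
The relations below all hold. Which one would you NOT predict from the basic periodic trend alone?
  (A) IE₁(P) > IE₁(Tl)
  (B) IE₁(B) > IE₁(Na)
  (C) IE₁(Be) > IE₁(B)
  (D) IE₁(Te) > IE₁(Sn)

(C)

The general trend: first ionisation energy increases across a period and decreases down a group.
(A) P (period 3, group 15) vs Tl (period 6, group 13): the stated order agrees with the simple trend.
(B) B (period 2, group 13) vs Na (period 3, group 1): the stated order agrees with the simple trend.
(C) Be (period 2, group 2) vs B (period 2, group 13): the stated order contradicts the simple trend.
(D) Te (period 5, group 16) vs Sn (period 5, group 14): the stated order agrees with the simple trend.
The exception is (C): removing B's lone 2p electron is easier than breaking Be's filled 2s².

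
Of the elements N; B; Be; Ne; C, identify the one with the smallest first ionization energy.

Be is in period 2, group 2; B is in period 2, group 13; C is in period 2, group 14; N is in period 2, group 15; Ne is in period 2, group 18.
Across a period the outer electron is held more tightly (higher IE₁); down a group it sits in a higher shell, more shielded, and comes off more easily.
All lie in period 2; the across-period trend (first ionization energy increases left to right) applies, with the exception below.
Note the exception: Be has a higher first ionization energy than B, contrary to the simple trend — removing B's lone 2p electron is easier than breaking Be's filled 2s².
Approximate values (kJ/mol): Be 900, B 801, C 1086, N 1402, Ne 2081.
The smallest first ionization energy among these belongs to B.

B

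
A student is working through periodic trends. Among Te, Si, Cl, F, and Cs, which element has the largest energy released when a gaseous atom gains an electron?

Adding an electron releases more energy for atoms nearer the top right (short of the noble gases).
These span different periods and groups, so the two trends combine.
Si > Cs: both effects reinforce here, so Si is clearly the higher of the two.
Te > Si: the two effects oppose for this pair; the across-period effect wins (190 vs 134 kJ/mol).
F > Te: relative to Te, both the across-period and down-group shifts push F's electron affinity up.
Cl > F: this pair runs against the simple trend — see the exception note.
Note the exception: Cl has a higher electron affinity than F, contrary to the simple trend — F's small 2p subshell makes the incoming electron feel strong e⁻–e⁻ repulsion, so Cl actually releases more energy on gaining an electron.
Tabulated electron affinity (kJ/mol): F 328, Si 134, Cl 349, Te 190, Cs 46.
The largest energy released when a gaseous atom gains an electron among these belongs to Cl.

Cl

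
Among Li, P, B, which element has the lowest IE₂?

P

After 1 electron has been removed, what remains? Li⁺ is the bare [He] core; P⁺ still has 4 valence electrons; B⁺ still has 2 valence electrons.
Breaking into a closed-shell core is much more expensive than removing a leftover valence electron — Li has the largest IE_2 here.
Valence configurations: P⁺ [Ne]3s²3p², B⁺ [He]2s².
The numbers (kJ/mol): Li 7298, P 1907, B 2427.
Overall IE_2 order: P < B < Li.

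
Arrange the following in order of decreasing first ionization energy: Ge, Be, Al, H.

H is in period 1, group 1; Be is in period 2, group 2; Al is in period 3, group 13; Ge is in period 4, group 14.
Removing the outermost electron gets harder across a period and easier down a group.
A diagonal step moves right (one effect) and down (the opposite effect) at once.
Ge > Al: the two effects oppose for this pair; the across-period effect wins (762 vs 578 kJ/mol).
Be > Ge: the two effects oppose for this pair; the down-group effect wins (900 vs 762 kJ/mol).
H > Be: the two effects oppose for this pair; the down-group effect wins (1312 vs 900 kJ/mol).
Approximate values (kJ/mol): H 1312, Be 900, Al 578, Ge 762.
So from highest to lowest: H > Be > Ge > Al.

H > Be > Ge > Al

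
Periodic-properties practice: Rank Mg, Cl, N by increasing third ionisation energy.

Consider each +2 ion: Mg²⁺ is the bare [Ne] core; Cl²⁺ still has 5 valence electrons; N²⁺ still has 3 valence electrons.
Pulling an electron out of a noble-gas core costs far more than removing a remaining valence electron, so Mg sits at the high end of IE_3.
Valence configurations: Cl²⁺ [Ne]3s²3p³, N²⁺ [He]2s²2p¹.
Tabulated IE_3 (kJ/mol): Mg 7733, Cl 3822, N 4578.
Overall IE_3 order: Cl < N < Mg.

Cl, N, Mg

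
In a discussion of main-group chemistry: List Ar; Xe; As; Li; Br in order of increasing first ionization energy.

Li < As < Br < Xe < Ar

Li is in period 2, group 1; Ar is in period 3, group 18; As is in period 4, group 15; Br is in period 4, group 17; Xe is in period 5, group 18.
Across a period the outer electron is held more tightly (higher IE₁); down a group it sits in a higher shell, more shielded, and comes off more easily.
These span different periods and groups, so the two trends combine.
As > Li: period and group pull opposite ways; the across-period shift dominates (947 vs 520 kJ/mol).
Br > As: Br lies to the right of As in period 4, so the across-period effect alone puts Br higher.
Xe > Br: period and group pull opposite ways; the across-period shift dominates (1170 vs 1140 kJ/mol).
Ar > Xe: Ar sits above Xe in group 18, so the down-group effect alone puts Ar higher.
For reference (kJ/mol): Li 520, Ar 1521, As 947, Br 1140, Xe 1170.
So from lowest to highest: Li < As < Br < Xe < Ar.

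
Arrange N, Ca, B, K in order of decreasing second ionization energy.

The second ionization energy removes an electron from the +1 ion. For each element: N⁺ still has 4 valence electrons; Ca⁺ still has 1 valence electron; B⁺ still has 2 valence electrons; K⁺ is the bare [Ar] core.
Pulling an electron out of a noble-gas core costs far more than removing a remaining valence electron, so K sits at the high end of IE_2.
Valence configurations: N⁺ [He]2s²2p², Ca⁺ [Ar]4s¹, B⁺ [He]2s².
Tabulated IE_2 (kJ/mol): N 2856, Ca 1145, B 2427, K 3052.
So the second ionization energies run Ca < B < N < K.

K, N, B, Ca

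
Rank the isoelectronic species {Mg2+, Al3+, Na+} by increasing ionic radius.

Al3+ < Mg2+ < Na+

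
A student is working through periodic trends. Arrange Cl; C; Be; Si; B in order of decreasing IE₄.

B > Be > C > Cl > Si

The fourth ionization energy removes an electron from the +3 ion. For each element: Cl³⁺ still has 4 valence electrons; C³⁺ still has 1 valence electron; Be³⁺ is already 1 electron into the core; Si³⁺ still has 1 valence electron; B³⁺ is the bare [He] core.
Core electrons are held far more tightly than valence electrons, so Be and B top the IE_4 order.
Valence configurations: Cl³⁺ [Ne]3s²3p², C³⁺ [He]2s¹, Si³⁺ [Ne]3s¹.
Approximate IE_4 values (kJ/mol): Cl 5159, C 6223, Be 21007, Si 4356, B 25026.
Overall IE_4 order: Si < Cl < C < Be < B.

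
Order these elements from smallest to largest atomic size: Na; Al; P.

Na is in period 3, group 1; Al is in period 3, group 13; P is in period 3, group 15.
Moving right in a period, electrons are added to the same shell under a stronger nuclear pull, so atoms get smaller; moving down, a new shell is opened and atoms get larger.
All lie in period 3, so atomic radius increases right to left.
So from smallest to largest: P < Al < Na.

P < Al < Na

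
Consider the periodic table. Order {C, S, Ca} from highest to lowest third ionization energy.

Consider each +2 ion: C²⁺ still has 2 valence electrons; S²⁺ still has 4 valence electrons; Ca²⁺ is the bare [Ar] core.
Pulling an electron out of a noble-gas core costs far more than removing a remaining valence electron, so Ca sits at the high end of IE_3.
Valence configurations: C²⁺ [He]2s², S²⁺ [Ne]3s²3p².
Approximate IE_3 values (kJ/mol): C 4620, S 3357, Ca 4912.
Overall IE_3 order: S < C < Ca.

Ca > C > S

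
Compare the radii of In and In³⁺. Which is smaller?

In³⁺

Forming In³⁺ removes 3 electrons from In. Fewer electrons for the same nuclear charge means less shielding and a higher Z_eff on the remaining electrons, and for main-group metals the entire outer shell is lost.
A cation is smaller than its parent atom: In³⁺ < In.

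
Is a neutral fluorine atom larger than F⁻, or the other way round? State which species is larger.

F⁻

Forming F⁻ adds 1 electron to F. More electron–electron repulsion in the same shell, with unchanged nuclear charge, lets the cloud expand.
An anion is larger than its parent atom: F⁻ > F.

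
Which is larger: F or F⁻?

F⁻

Forming F⁻ adds 1 electron to F. More electron–electron repulsion in the same shell, with unchanged nuclear charge, lets the cloud expand.
An anion is larger than its parent atom: F⁻ > F.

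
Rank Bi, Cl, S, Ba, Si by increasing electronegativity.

Si is in period 3, group 14; S is in period 3, group 16; Cl is in period 3, group 17; Ba is in period 6, group 2; Bi is in period 6, group 15.
Electronegativity increases across a period and decreases down a group, tracking effective nuclear charge and atomic size.
These span different periods and groups, so the two trends combine.
Si > Ba: relative to Ba, both the across-period and down-group shifts push Si's electronegativity up.
Bi > Si: the two effects oppose for this pair; the across-period effect wins (2.02 vs 1.90).
S > Bi: both effects reinforce here, so S is clearly the higher of the two.
Cl > S: Cl lies to the right of S in period 3, so the across-period effect alone puts Cl higher.
Tabulated electronegativity (Pauling): Si 1.90, S 2.58, Cl 3.16, Ba 0.89, Bi 2.02.
So from lowest to highest: Ba < Si < Bi < S < Cl.

Ba < Si < Bi < S < Cl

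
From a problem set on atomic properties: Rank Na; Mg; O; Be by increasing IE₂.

IE_2 is the cost of taking one more electron from the +1 cation: Na⁺ is the bare [Ne] core; Mg⁺ still has 1 valence electron; O⁺ still has 5 valence electrons; Be⁺ still has 1 valence electron.
Core electrons are held far more tightly than valence electrons, so Na tops the IE_2 order.
Valence configurations: Mg⁺ [Ne]3s¹, O⁺ [He]2s²2p³, Be⁺ [He]2s¹.
Tabulated IE_2 (kJ/mol): Na 4562, Mg 1451, O 3388, Be 1757.
Putting it together, IE_2: Mg < Be < O < Na.

Mg < Be < O < Na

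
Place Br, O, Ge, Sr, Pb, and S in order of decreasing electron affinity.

Br > S > O > Ge > Pb > Sr

O is in period 2, group 16; S is in period 3, group 16; Ge is in period 4, group 14; Br is in period 4, group 17; Sr is in period 5, group 2; Pb is in period 6, group 14.
EA tends to increase across a period and decrease down a group, though the pattern is less regular than for IE or radius.
Here both period and group differ, so the two effects have to be weighed against each other.
Pb > Sr: the two effects oppose for this pair; the across-period effect wins (35 vs 5 kJ/mol).
Ge > Pb: they share group 14; the group trend gives Ge the larger value.
O > Ge: both effects reinforce here, so O is clearly the higher of the two.
S > O: this pair runs against the simple trend — see the exception note.
Br > S: period and group pull opposite ways; the across-period shift dominates (325 vs 200 kJ/mol).
Note the exception: S has a higher electron affinity than O, contrary to the simple trend — the compact 2p subshell of O repels the added electron more than S's larger 3p does.
Approximate values (kJ/mol): O 141, S 200, Ge 119, Br 325, Sr 5, Pb 35.
So from highest to lowest: Br > S > O > Ge > Pb > Sr.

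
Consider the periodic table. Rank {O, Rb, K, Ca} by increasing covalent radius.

O < Ca < K < Rb

Moving right in a period, electrons are added to the same shell under a stronger nuclear pull, so atoms get smaller; moving down, a new shell is opened and atoms get larger.
Neither a single period nor a single group — weigh both effects.
Ca > O: both effects reinforce here, so Ca is clearly the larger of the two.
K > Ca: both are in period 4; the period trend gives K the larger value.
Rb > K: Rb sits below K in group 1, so the down-group effect alone puts Rb larger.
Tabulated atomic radius (pm): O 63, K 196, Ca 171, Rb 210.
So from smallest to largest: O < Ca < K < Rb.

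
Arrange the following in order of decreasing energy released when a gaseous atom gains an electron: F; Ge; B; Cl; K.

B is in period 2, group 13; F is in period 2, group 17; Cl is in period 3, group 17; K is in period 4, group 1; Ge is in period 4, group 14.
Atoms with high Z_eff and room in the valence shell (especially the halogens) have the most exothermic electron affinities.
These span different periods and groups, so the two trends combine.
K > B: this pair runs against the simple trend — see the exception note.
Ge > K: Ge lies to the right of K in period 4, so the across-period effect alone puts Ge higher.
F > Ge: both effects reinforce here, so F is clearly the higher of the two.
Cl > F: this pair runs against the simple trend — see the exception note.
Note the exception: K has a higher electron affinity than B, contrary to the simple trend — B's ns²np¹ configuration gives only a small electron affinity — the sparsely filled np subshell binds an added electron weakly.
Note the exception: Cl has a higher electron affinity than F, contrary to the simple trend — F's small 2p subshell makes the incoming electron feel strong e⁻–e⁻ repulsion, so Cl actually releases more energy on gaining an electron.
For reference (kJ/mol): B 27, F 328, Cl 349, K 48, Ge 119.
So from highest to lowest: Cl > F > Ge > K > B.

Cl > F > Ge > K > B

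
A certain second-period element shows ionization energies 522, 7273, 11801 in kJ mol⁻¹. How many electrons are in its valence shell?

1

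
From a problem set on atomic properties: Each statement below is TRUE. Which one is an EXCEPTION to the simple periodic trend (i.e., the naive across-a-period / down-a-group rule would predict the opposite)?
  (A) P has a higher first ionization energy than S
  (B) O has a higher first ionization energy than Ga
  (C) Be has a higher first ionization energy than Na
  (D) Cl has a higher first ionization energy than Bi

(A)

The general trend: first ionization energy increases across a period and decreases down a group.
(A) P (period 3, group 15) vs S (period 3, group 16): the stated order contradicts the simple trend.
(B) O (period 2, group 16) vs Ga (period 4, group 13): the stated order agrees with the simple trend.
(C) Be (period 2, group 2) vs Na (period 3, group 1): the stated order agrees with the simple trend.
(D) Cl (period 3, group 17) vs Bi (period 6, group 15): the stated order agrees with the simple trend.
The exception is (A): S (3p⁴) ionizes more easily than half-filled P (3p³) because the paired 3p electron in S is pushed out by e⁻–e⁻ repulsion.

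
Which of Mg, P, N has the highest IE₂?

After 1 electron has been removed, what remains? Mg⁺ still has 1 valence electron; P⁺ still has 4 valence electrons; N⁺ still has 4 valence electrons.
All are still removing valence electrons, so compare the +1 ions as you would atoms: IE_2 generally rises across a period (higher Z_eff) and falls down a group (larger shell), subject to the usual subshell exceptions.
Valence configurations: Mg⁺ [Ne]3s¹, P⁺ [Ne]3s²3p², N⁺ [He]2s²2p².
The numbers (kJ/mol): Mg 1451, P 1907, N 2856.
Putting it together, IE_2: Mg < P < N.

N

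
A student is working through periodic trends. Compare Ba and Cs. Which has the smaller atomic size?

Ba

Cs is in period 6, group 1; Ba is in period 6, group 2.
Atomic radius shrinks across a period as nuclear charge pulls the same shell inward, and grows down a group as new shells are added.
All lie in period 6, so atomic radius increases right to left.
So Ba has the smaller atomic size (Ba < Cs).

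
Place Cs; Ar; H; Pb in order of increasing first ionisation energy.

First ionization energy rises across a period (greater Z_eff holds electrons more tightly) and falls down a group (valence electrons are farther from the nucleus).
These span different periods and groups, so the two trends combine.
Pb > Cs: Pb lies to the right of Cs in period 6, so the across-period effect alone puts Pb higher.
H > Pb: period and group pull opposite ways; the down-group shift dominates (1312 vs 716 kJ/mol).
Ar > H: the two effects oppose for this pair; the across-period effect wins (1521 vs 1312 kJ/mol).
For reference (kJ/mol): H 1312, Ar 1521, Cs 376, Pb 716.
So from lowest to highest: Cs < Pb < H < Ar.

Cs < Pb < H < Ar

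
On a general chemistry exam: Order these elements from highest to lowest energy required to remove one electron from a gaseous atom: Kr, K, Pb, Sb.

K is in period 4, group 1; Kr is in period 4, group 18; Sb is in period 5, group 15; Pb is in period 6, group 14.
IE₁ increases left→right with effective nuclear charge and decreases top→bottom as the valence shell moves farther out.
These span different periods and groups, so the two trends combine.
Pb > K: period and group pull opposite ways; the across-period shift dominates (716 vs 419 kJ/mol).
Sb > Pb: relative to Pb, both the across-period and down-group shifts push Sb's first ionization energy up.
Kr > Sb: relative to Sb, both the across-period and down-group shifts push Kr's first ionization energy up.
Tabulated first ionization energy (kJ/mol): K 419, Kr 1351, Sb 831, Pb 716.
So from highest to lowest: Kr > Sb > Pb > K.

Kr > Sb > Pb > K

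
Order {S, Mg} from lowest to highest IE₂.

After 1 electron has been removed, what remains? S⁺ still has 5 valence electrons; Mg⁺ still has 1 valence electron.
All are still removing valence electrons, so compare the +1 ions as you would atoms: IE_2 generally rises across a period (higher Z_eff) and falls down a group (larger shell), subject to the usual subshell exceptions.
Valence configurations: S⁺ [Ne]3s²3p³, Mg⁺ [Ne]3s¹.
The numbers (kJ/mol): S 2252, Mg 1451.
So the second ionization energies run Mg < S.

Mg < S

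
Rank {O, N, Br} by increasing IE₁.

Br < O < N

N is in period 2, group 15; O is in period 2, group 16; Br is in period 4, group 17.
Removing the outermost electron gets harder across a period and easier down a group.
Here both period and group differ, so the two effects have to be weighed against each other.
O > Br: period and group pull opposite ways; the down-group shift dominates (1314 vs 1140 kJ/mol).
N > O: this pair runs against the simple trend — see the exception note.
Note the exception: N has a higher first ionization energy than O, contrary to the simple trend — pairing an electron in O's 2p⁴ costs repulsion energy, so O ionizes more easily than half-filled N (2p³).
Tabulated first ionization energy (kJ/mol): N 1402, O 1314, Br 1140.
So from lowest to highest: Br < O < N.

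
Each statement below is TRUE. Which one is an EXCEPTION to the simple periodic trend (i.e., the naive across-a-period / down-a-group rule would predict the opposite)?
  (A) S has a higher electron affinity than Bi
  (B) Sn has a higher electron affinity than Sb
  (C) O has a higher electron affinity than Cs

The general trend: electron affinity increases across a period and decreases down a group.
(A) S (period 3, group 16) vs Bi (period 6, group 15): the stated order agrees with the simple trend.
(B) Sn (period 5, group 14) vs Sb (period 5, group 15): the stated order contradicts the simple trend.
(C) O (period 2, group 16) vs Cs (period 6, group 1): the stated order agrees with the simple trend.
The exception is (B): adding an electron to Sb's half-filled 5p³ is unfavourable, so Sn has the more exothermic EA.

(B)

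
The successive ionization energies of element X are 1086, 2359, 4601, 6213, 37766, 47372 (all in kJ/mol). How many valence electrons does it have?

Look for the largest jump between consecutive ionization energies: IE5/IE4 ≈ 6.1, far larger than any earlier ratio.
That jump marks the point where a core electron is being removed. So the atom has 4 valence electrons.

4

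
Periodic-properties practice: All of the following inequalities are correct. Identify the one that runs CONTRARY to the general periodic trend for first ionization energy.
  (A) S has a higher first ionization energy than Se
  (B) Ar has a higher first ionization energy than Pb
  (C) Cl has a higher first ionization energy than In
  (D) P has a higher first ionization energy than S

(D)

The general trend: first ionization energy increases across a period and decreases down a group.
(A) S (period 3, group 16) vs Se (period 4, group 16): the stated order agrees with the simple trend.
(B) Ar (period 3, group 18) vs Pb (period 6, group 14): the stated order agrees with the simple trend.
(C) Cl (period 3, group 17) vs In (period 5, group 13): the stated order agrees with the simple trend.
(D) P (period 3, group 15) vs S (period 3, group 16): the stated order contradicts the simple trend.
The exception is (D): S (3p⁴) ionizes more easily than half-filled P (3p³) because the paired 3p electron in S is pushed out by e⁻–e⁻ repulsion.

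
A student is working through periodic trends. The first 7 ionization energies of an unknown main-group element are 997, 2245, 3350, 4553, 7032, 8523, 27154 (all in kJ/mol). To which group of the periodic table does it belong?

Look for the largest jump between consecutive ionization energies: IE7/IE6 ≈ 3.2, far larger than any earlier ratio.
That jump marks the point where a core electron is being removed. So the atom has 6 valence electrons.
A main-group element with 6 valence electrons is in group 16.

Group 16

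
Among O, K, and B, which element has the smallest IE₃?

B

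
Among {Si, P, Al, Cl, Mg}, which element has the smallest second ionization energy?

Consider each +1 ion: Si⁺ still has 3 valence electrons; P⁺ still has 4 valence electrons; Al⁺ still has 2 valence electrons; Cl⁺ still has 6 valence electrons; Mg⁺ still has 1 valence electron.
All are still removing valence electrons, so compare the +1 ions as you would atoms: IE_2 generally rises across a period (higher Z_eff) and falls down a group (larger shell), subject to the usual subshell exceptions.
Valence configurations: Si⁺ [Ne]3s²3p¹, P⁺ [Ne]3s²3p², Al⁺ [Ne]3s², Cl⁺ [Ne]3s²3p⁴, Mg⁺ [Ne]3s¹.
Si⁺ loses a lone 3p electron whereas Al⁺ must break into a filled 3s² pair, so IE_2(Al) > IE_2(Si) even though Si has the higher nuclear charge.
Approximate IE_2 values (kJ/mol): Si 1577, P 1907, Al 1817, Cl 2298, Mg 1451.
Putting it together, IE_2: Mg < Si < Al < P < Cl.

Mg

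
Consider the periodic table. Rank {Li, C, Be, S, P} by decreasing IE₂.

After 1 electron has been removed, what remains? Li⁺ is the bare [He] core; C⁺ still has 3 valence electrons; Be⁺ still has 1 valence electron; S⁺ still has 5 valence electrons; P⁺ still has 4 valence electrons.
Pulling an electron out of a noble-gas core costs far more than removing a remaining valence electron, so Li sits at the high end of IE_2.
Valence configurations: C⁺ [He]2s²2p¹, Be⁺ [He]2s¹, S⁺ [Ne]3s²3p³, P⁺ [Ne]3s²3p².
Tabulated IE_2 (kJ/mol): Li 7298, C 2353, Be 1757, S 2252, P 1907.
Overall IE_2 order: Be < P < S < C < Li.

Li > C > S > P > Be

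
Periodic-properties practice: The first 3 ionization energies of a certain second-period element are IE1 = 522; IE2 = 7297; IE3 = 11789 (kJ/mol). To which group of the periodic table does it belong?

Group 1

Look for the largest jump between consecutive ionization energies: IE2/IE1 ≈ 14.0, far larger than any earlier ratio.
That jump marks the point where a core electron is being removed. So the atom has 1 valence electron.
A main-group element with 1 valence electron is in group 1.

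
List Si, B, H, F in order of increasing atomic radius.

Radius decreases left→right (rising Z_eff, same n) and increases top→bottom (higher n).
These span different periods and groups, so the two trends combine.
F > H: period and group pull opposite ways; the down-group shift dominates (64 vs 32 pm).
B > F: both are in period 2; the period trend gives B the larger value.
Si > B: the two effects oppose for this pair; the down-group effect wins (116 vs 85 pm).
Tabulated atomic radius (pm): H 32, B 85, F 64, Si 116.
So from smallest to largest: H < F < B < Si.

H < F < B < Si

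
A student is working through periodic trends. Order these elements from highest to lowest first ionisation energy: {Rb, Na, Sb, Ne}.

Ne is in period 2, group 18; Na is in period 3, group 1; Rb is in period 5, group 1; Sb is in period 5, group 15.
Across a period the outer electron is held more tightly (higher IE₁); down a group it sits in a higher shell, more shielded, and comes off more easily.
Neither a single period nor a single group — weigh both effects.
Na > Rb: they share group 1; the group trend gives Na the larger value.
Sb > Na: period and group pull opposite ways; the across-period shift dominates (831 vs 496 kJ/mol).
Ne > Sb: both effects reinforce here, so Ne is clearly the higher of the two.
Approximate values (kJ/mol): Ne 2081, Na 496, Rb 403, Sb 831.
So from highest to lowest: Ne > Sb > Na > Rb.

Ne > Sb > Na > Rb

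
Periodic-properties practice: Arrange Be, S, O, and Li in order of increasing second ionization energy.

The second ionization energy removes an electron from the +1 ion. For each element: Be⁺ still has 1 valence electron; S⁺ still has 5 valence electrons; O⁺ still has 5 valence electrons; Li⁺ is the bare [He] core.
Core electrons are held far more tightly than valence electrons, so Li tops the IE_2 order.
Valence configurations: Be⁺ [He]2s¹, S⁺ [Ne]3s²3p³, O⁺ [He]2s²2p³.
Approximate IE_2 values (kJ/mol): Be 1757, S 2252, O 3388, Li 7298.
Putting it together, IE_2: Be < S < O < Li.

Be < S < O < Li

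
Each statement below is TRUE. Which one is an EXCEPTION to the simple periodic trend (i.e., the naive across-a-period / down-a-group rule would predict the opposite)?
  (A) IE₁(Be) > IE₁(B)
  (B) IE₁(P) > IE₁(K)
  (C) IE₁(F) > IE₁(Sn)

(A)

The general trend: first ionisation energy increases across a period and decreases down a group.
(A) Be (period 2, group 2) vs B (period 2, group 13): the stated order contradicts the simple trend.
(B) P (period 3, group 15) vs K (period 4, group 1): the stated order agrees with the simple trend.
(C) F (period 2, group 17) vs Sn (period 5, group 14): the stated order agrees with the simple trend.
The exception is (A): removing B's lone 2p electron is easier than breaking Be's filled 2s².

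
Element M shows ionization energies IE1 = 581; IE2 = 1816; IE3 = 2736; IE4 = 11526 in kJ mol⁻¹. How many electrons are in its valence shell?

3

Look for the largest jump between consecutive ionization energies: IE4/IE3 ≈ 4.2, far larger than any earlier ratio.
That jump marks the point where a core electron is being removed. So the atom has 3 valence electrons.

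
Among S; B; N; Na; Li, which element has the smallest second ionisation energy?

Consider each +1 ion: S⁺ still has 5 valence electrons; B⁺ still has 2 valence electrons; N⁺ still has 4 valence electrons; Na⁺ is the bare [Ne] core; Li⁺ is the bare [He] core.
Core electrons are held far more tightly than valence electrons, so Na and Li top the IE_2 order.
Valence configurations: S⁺ [Ne]3s²3p³, B⁺ [He]2s², N⁺ [He]2s²2p².
Tabulated IE_2 (kJ/mol): S 2252, B 2427, N 2856, Na 4562, Li 7298.
Putting it together, IE_2: S < B < N < Na < Li.

S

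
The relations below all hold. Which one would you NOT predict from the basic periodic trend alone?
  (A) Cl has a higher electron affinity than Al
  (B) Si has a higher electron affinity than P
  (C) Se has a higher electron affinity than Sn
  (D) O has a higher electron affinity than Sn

(B)

The general trend: electron affinity increases across a period and decreases down a group.
(A) Cl (period 3, group 17) vs Al (period 3, group 13): the stated order agrees with the simple trend.
(B) Si (period 3, group 14) vs P (period 3, group 15): the stated order contradicts the simple trend.
(C) Se (period 4, group 16) vs Sn (period 5, group 14): the stated order agrees with the simple trend.
(D) O (period 2, group 16) vs Sn (period 5, group 14): the stated order agrees with the simple trend.
The exception is (B): adding an electron to P's half-filled 3p³ is unfavourable, so Si (3p²) has the more exothermic EA.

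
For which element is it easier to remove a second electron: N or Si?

Si

The second ionization energy removes an electron from the +1 ion. For each element: N⁺ still has 4 valence electrons; Si⁺ still has 3 valence electrons.
All are still removing valence electrons, so compare the +1 ions as you would atoms: IE_2 generally rises across a period (higher Z_eff) and falls down a group (larger shell), subject to the usual subshell exceptions.
Valence configurations: N⁺ [He]2s²2p², Si⁺ [Ne]3s²3p¹.
Approximate IE_2 values (kJ/mol): N 2856, Si 1577.
Overall IE_2 order: Si < N.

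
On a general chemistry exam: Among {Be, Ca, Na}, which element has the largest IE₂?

The second ionization energy removes an electron from the +1 ion. For each element: Be⁺ still has 1 valence electron; Ca⁺ still has 1 valence electron; Na⁺ is the bare [Ne] core.
Breaking into a closed-shell core is much more expensive than removing a leftover valence electron — Na has the largest IE_2 here.
Valence configurations: Be⁺ [He]2s¹, Ca⁺ [Ar]4s¹.
Approximate IE_2 values (kJ/mol): Be 1757, Ca 1145, Na 4562.
Hence IE_2: Ca < Be < Na.

Na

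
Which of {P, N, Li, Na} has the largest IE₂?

IE_2 is the cost of taking one more electron from the +1 cation: P⁺ still has 4 valence electrons; N⁺ still has 4 valence electrons; Li⁺ is the bare [He] core; Na⁺ is the bare [Ne] core.
Breaking into a closed-shell core is much more expensive than removing a leftover valence electron — Na and Li have the largest IE_2 here.
Valence configurations: P⁺ [Ne]3s²3p², N⁺ [He]2s²2p².
Approximate IE_2 values (kJ/mol): P 1907, N 2856, Li 7298, Na 4562.
Hence IE_2: P < N < Na < Li.

Li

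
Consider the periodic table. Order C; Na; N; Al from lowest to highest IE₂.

Al, C, N, Na

After 1 electron has been removed, what remains? C⁺ still has 3 valence electrons; Na⁺ is the bare [Ne] core; N⁺ still has 4 valence electrons; Al⁺ still has 2 valence electrons.
Core electrons are held far more tightly than valence electrons, so Na tops the IE_2 order.
Valence configurations: C⁺ [He]2s²2p¹, N⁺ [He]2s²2p², Al⁺ [Ne]3s².
Approximate IE_2 values (kJ/mol): C 2353, Na 4562, N 2856, Al 1817.
Putting it together, IE_2: Al < C < N < Na.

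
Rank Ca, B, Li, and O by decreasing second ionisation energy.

IE_2 is the cost of taking one more electron from the +1 cation: Ca⁺ still has 1 valence electron; B⁺ still has 2 valence electrons; Li⁺ is the bare [He] core; O⁺ still has 5 valence electrons.
Core electrons are held far more tightly than valence electrons, so Li tops the IE_2 order.
Valence configurations: Ca⁺ [Ar]4s¹, B⁺ [He]2s², O⁺ [He]2s²2p³.
Approximate IE_2 values (kJ/mol): Ca 1145, B 2427, Li 7298, O 3388.
Putting it together, IE_2: Ca < B < O < Li.

Li, O, B, Ca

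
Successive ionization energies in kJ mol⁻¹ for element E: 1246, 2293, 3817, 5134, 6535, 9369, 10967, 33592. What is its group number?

Look for the largest jump between consecutive ionization energies: IE8/IE7 ≈ 3.1, far larger than any earlier ratio.
That jump marks the point where a core electron is being removed. So the atom has 7 valence electrons.
A main-group element with 7 valence electrons is in group 17.

Group 17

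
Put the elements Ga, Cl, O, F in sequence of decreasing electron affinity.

O is in period 2, group 16; F is in period 2, group 17; Cl is in period 3, group 17; Ga is in period 4, group 13.
Adding an electron releases more energy for atoms nearer the top right (short of the noble gases).
Here both period and group differ, so the two effects have to be weighed against each other.
O > Ga: relative to Ga, both the across-period and down-group shifts push O's electron affinity up.
F > O: both are in period 2; the period trend gives F the larger value.
Cl > F: this pair runs against the simple trend — see the exception note.
Note the exception: Cl has a higher electron affinity than F, contrary to the simple trend — F's small 2p subshell makes the incoming electron feel strong e⁻–e⁻ repulsion, so Cl actually releases more energy on gaining an electron.
For reference (kJ/mol): O 141, F 328, Cl 349, Ga 29.
So from highest to lowest: Cl > F > O > Ga.

Cl, F, O, Ga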